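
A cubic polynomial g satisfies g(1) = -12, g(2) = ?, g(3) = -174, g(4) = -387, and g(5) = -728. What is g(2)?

The 4 known points determine the degree-3 polynomial uniquely.
Write g(n) = an^3 + bn^2 + cn + d. Substituting each data point gives a linear system:
  a + b + c + d = -12
  27a + 9b + 3c + d = -174
  64a + 16b + 4c + d = -387
  125a + 25b + 5c + d = -728
Solving the system yields a = -5, b = -4, c = 0, d = -3.
So g(n) = -5n^3 - 4n^2 - 3.
Then g(2) = -59.

-59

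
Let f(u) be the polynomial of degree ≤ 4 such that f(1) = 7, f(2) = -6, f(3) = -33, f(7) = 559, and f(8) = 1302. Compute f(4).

-50

Write f(u) = au^4 + bu^3 + cu^2 + du + e. Substituting each data point gives a linear system:
  a + b + c + d + e = 7
  16a + 8b + 4c + 2d + e = -6
  81a + 27b + 9c + 3d + e = -33
  2401a + 343b + 49c + 7d + e = 559
  4096a + 512b + 64c + 8d + e = 1302
Solving the system yields a = 1, b = -6, c = 4, d = 2, e = 6.
So f(u) = u^4 - 6u^3 + 4u^2 + 2u + 6.
Then f(4) = -50.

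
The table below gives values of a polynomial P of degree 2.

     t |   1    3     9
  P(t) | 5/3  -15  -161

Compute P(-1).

7/3

Write P(t) = at^2 + bt + c. Substituting each data point gives a linear system:
  a + b + c = 5/3
  9a + 3b + c = -15
  81a + 9b + c = -161
Solving the system yields a = -2, b = -1/3, c = 4.
So P(t) = -2t^2 - (1/3)t + 4.
Then P(-1) = 7/3.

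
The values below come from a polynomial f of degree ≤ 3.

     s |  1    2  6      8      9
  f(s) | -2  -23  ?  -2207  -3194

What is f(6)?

-887

The 4 known points determine the degree-3 polynomial uniquely.
Write f(s) = as^3 + bs^2 + cs + d. Substituting each data point gives a linear system:
  a + b + c + d = -2
  8a + 4b + 2c + d = -23
  512a + 64b + 8c + d = -2207
  729a + 81b + 9c + d = -3194
Solving the system yields a = -5, b = 6, c = -4, d = 1.
So f(s) = -5s³ + 6s² - 4s + 1.
Then f(6) = -887.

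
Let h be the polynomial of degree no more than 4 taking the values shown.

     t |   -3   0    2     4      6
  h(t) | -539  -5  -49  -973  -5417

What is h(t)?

Write h(t) = at^4 + bt^3 + ct^2 + dt + e. Substituting each data point gives a linear system:
  81a - 27b + 9c - 3d + e = -539
  e = -5
  16a + 8b + 4c + 2d + e = -49
  256a + 64b + 16c + 4d + e = -973
  1296a + 216b + 36c + 6d + e = -5417
Solving the system yields a = -5, b = 5, c = 0, d = -2, e = -5.
So h(t) = -5t^4 + 5t^3 - 2t - 5.
Check: h(6) = -5417. ✓

h(t) = -5t^4 + 5t^3 - 2t - 5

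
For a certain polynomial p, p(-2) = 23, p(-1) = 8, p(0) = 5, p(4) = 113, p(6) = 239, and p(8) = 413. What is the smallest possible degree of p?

2

Divided differences on the nodes -2, -1, 0, 4, 6, 8:
  order 0: 23  8  5  113  239  413
  order 1: -15  -3  27  63  87
  order 2: 6  6  6  6
  order 3: 0  0  0
  order 4: 0  0
  order 5: 0
The order-2 divided differences are all 6 (nonzero) and every higher order vanishes, so the data lies on a polynomial of degree exactly 2.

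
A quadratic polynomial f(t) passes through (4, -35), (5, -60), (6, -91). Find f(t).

f(t) = -3t^2 + 2t + 5

Write f(t) = at^2 + bt + c. Substituting each data point gives a linear system:
  16a + 4b + c = -35
  25a + 5b + c = -60
  36a + 6b + c = -91
Solving the system yields a = -3, b = 2, c = 5.
So f(t) = -3t^2 + 2t + 5.
Check: f(6) = -91. ✓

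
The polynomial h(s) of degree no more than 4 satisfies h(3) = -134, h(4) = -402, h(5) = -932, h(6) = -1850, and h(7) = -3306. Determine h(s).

h(s) = -s^4 - 3s^3 + 2s^2 + 4s - 2

Write h(s) = as^4 + bs^3 + cs^2 + ds + e. Substituting each data point gives a linear system:
  81a + 27b + 9c + 3d + e = -134
  256a + 64b + 16c + 4d + e = -402
  625a + 125b + 25c + 5d + e = -932
  1296a + 216b + 36c + 6d + e = -1850
  2401a + 343b + 49c + 7d + e = -3306
Solving the system yields a = -1, b = -3, c = 2, d = 4, e = -2.
So h(s) = -s^4 - 3s^3 + 2s^2 + 4s - 2.
Check: h(4) = -402. ✓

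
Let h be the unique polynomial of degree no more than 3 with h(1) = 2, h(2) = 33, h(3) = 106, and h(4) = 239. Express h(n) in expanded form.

h(n) = 3n^3 + 3n^2 + n - 5

Write h(n) = an^3 + bn^2 + cn + d. Substituting each data point gives a linear system:
  a + b + c + d = 2
  8a + 4b + 2c + d = 33
  27a + 9b + 3c + d = 106
  64a + 16b + 4c + d = 239
Solving the system yields a = 3, b = 3, c = 1, d = -5.
So h(n) = 3n³ + 3n² + n - 5.
Check: h(4) = 239. ✓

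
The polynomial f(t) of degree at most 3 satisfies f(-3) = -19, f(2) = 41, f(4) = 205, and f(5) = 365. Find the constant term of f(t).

Write f(t) = at^3 + bt^2 + ct + d. Substituting each data point gives a linear system:
  -27a + 9b - 3c + d = -19
  8a + 4b + 2c + d = 41
  64a + 16b + 4c + d = 205
  125a + 25b + 5c + d = 365
Solving the system yields a = 2, b = 4, c = 2, d = 5.
So f(t) = 2t^3 + 4t^2 + 2t + 5.
The constant term is 5.

5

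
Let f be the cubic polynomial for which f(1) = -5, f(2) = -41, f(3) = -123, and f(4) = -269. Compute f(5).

Write f(u) = au^3 + bu^2 + cu + d. Substituting each data point gives a linear system:
  a + b + c + d = -5
  8a + 4b + 2c + d = -41
  27a + 9b + 3c + d = -123
  64a + 16b + 4c + d = -269
Solving the system yields a = -3, b = -5, c = 0, d = 3.
So f(u) = -3u^3 - 5u^2 + 3.
Then f(5) = -497.

-497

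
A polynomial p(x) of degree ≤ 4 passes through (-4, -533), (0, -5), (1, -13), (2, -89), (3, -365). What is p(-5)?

-1405

Write p(x) = ax^4 + bx^3 + cx^2 + dx + e. Substituting each data point gives a linear system:
  256a - 64b + 16c - 4d + e = -533
  e = -5
  a + b + c + d + e = -13
  16a + 8b + 4c + 2d + e = -89
  81a + 27b + 9c + 3d + e = -365
Solving the system yields a = -3, b = -4, c = -1, d = 0, e = -5.
So p(x) = -3x^4 - 4x^3 - x^2 - 5.
Then p(-5) = -1405.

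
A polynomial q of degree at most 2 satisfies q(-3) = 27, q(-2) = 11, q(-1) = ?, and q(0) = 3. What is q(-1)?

On equispaced nodes a degree-2 polynomial has vanishing third forward difference, so
  - q(-3) + 3·q(-2) - 3·q(-1) + q(0) = 0.
Substituting the known values and solving for q(-1):
  -3·q(-1) = -9
  q(-1) = 3.

3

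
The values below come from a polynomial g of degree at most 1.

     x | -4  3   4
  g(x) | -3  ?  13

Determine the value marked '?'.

11

The 2 known points determine the degree-1 polynomial uniquely.
Write g(x) = ax + b. Substituting each data point gives a linear system:
  -4a + b = -3
  4a + b = 13
Solving the system yields a = 2, b = 5.
So g(x) = 2x + 5.
Then g(3) = 11.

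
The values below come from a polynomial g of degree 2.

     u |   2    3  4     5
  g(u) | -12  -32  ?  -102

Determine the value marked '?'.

-62

The 3 known points determine the degree-2 polynomial uniquely.
Write g(u) = au^2 + bu + c. Substituting each data point gives a linear system:
  4a + 2b + c = -12
  9a + 3b + c = -32
  25a + 5b + c = -102
Solving the system yields a = -5, b = 5, c = -2.
So g(u) = -5u^2 + 5u - 2.
Then g(4) = -62.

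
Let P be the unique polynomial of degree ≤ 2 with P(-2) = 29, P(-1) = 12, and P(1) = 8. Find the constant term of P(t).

5

Write P(t) = at^2 + bt + c. Substituting each data point gives a linear system:
  4a - 2b + c = 29
  a - b + c = 12
  a + b + c = 8
Solving the system yields a = 5, b = -2, c = 5.
So P(t) = 5t^2 - 2t + 5.
The constant term is 5.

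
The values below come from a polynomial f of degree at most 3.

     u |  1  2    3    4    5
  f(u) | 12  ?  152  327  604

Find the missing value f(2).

On equispaced nodes a degree-3 polynomial has vanishing fourth forward difference, so
  f(1) - 4·f(2) + 6·f(3) - 4·f(4) + f(5) = 0.
Substituting the known values and solving for f(2):
  -4·f(2) = -220
  f(2) = 55.

55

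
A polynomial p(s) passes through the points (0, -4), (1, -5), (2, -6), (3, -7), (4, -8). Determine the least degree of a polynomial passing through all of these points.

1

Forward differences of the values at s = 0, 1, 2, 3, 4:
  p  : -4  -5  -6  -7  -8
  Δ  : -1  -1  -1  -1
  Δ^2: 0  0  0
  Δ^3: 0  0
  Δ^4: 0
The first differences are constant (-1) and nonzero, while all higher differences vanish, so the minimal degree is 1.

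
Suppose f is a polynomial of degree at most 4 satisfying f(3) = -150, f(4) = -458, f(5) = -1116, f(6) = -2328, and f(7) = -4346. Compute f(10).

Write f(n) = an^4 + bn^3 + cn^2 + dn + e. Substituting each data point gives a linear system:
  81a + 27b + 9c + 3d + e = -150
  256a + 64b + 16c + 4d + e = -458
  625a + 125b + 25c + 5d + e = -1116
  1296a + 216b + 36c + 6d + e = -2328
  2401a + 343b + 49c + 7d + e = -4346
Solving the system yields a = -2, b = 2, c = -5, d = 3, e = -6.
So f(n) = -2n⁴ + 2n³ - 5n² + 3n - 6.
Then f(10) = -18476.

-18476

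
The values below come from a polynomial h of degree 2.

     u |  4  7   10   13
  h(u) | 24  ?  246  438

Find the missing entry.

108

The 3 known points determine the degree-2 polynomial uniquely.
Write h(u) = au^2 + bu + c. Substituting each data point gives a linear system:
  16a + 4b + c = 24
  100a + 10b + c = 246
  169a + 13b + c = 438
Solving the system yields a = 3, b = -5, c = -4.
So h(u) = 3u^2 - 5u - 4.
Then h(7) = 108.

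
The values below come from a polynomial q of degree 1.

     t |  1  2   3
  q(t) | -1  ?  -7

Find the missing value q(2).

The 2 known points determine the degree-1 polynomial uniquely.
Write q(t) = at + b. Substituting each data point gives a linear system:
  a + b = -1
  3a + b = -7
Solving the system yields a = -3, b = 2.
So q(t) = -3t + 2.
Then q(2) = -4.

-4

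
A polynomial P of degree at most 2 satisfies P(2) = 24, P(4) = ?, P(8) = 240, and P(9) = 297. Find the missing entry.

The 3 known points determine the degree-2 polynomial uniquely.
Write P(x) = ax^2 + bx + c. Substituting each data point gives a linear system:
  4a + 2b + c = 24
  64a + 8b + c = 240
  81a + 9b + c = 297
Solving the system yields a = 3, b = 6, c = 0.
So P(x) = 3x² + 6x.
Then P(4) = 72.

72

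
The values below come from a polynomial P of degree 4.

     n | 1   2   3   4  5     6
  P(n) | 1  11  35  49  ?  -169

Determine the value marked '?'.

On equispaced nodes a degree-4 polynomial has vanishing fifth forward difference, so
  - P(1) + 5·P(2) - 10·P(3) + 10·P(4) - 5·P(5) + P(6) = 0.
Substituting the known values and solving for P(5):
  -5·P(5) = -25
  P(5) = 5.

5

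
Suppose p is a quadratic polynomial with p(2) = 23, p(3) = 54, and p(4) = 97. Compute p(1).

4

Using the Lagrange interpolation formula with nodes 2, 3, 4:
  L_0(s) = (s - 3)(s - 4) / 2
  L_1(s) = (s - 2)(s - 4) / -1
  L_2(s) = (s - 2)(s - 3) / 2
Then p(s) = 23·L_0(s) + 54·L_1(s) + 97·L_2(s).
Expanding and collecting terms gives p(s) = 6s² + s - 3.
Evaluating at s = 1: p(1) = 4.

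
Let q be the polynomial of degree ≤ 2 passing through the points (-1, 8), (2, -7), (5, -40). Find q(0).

Using the Lagrange interpolation formula with nodes -1, 2, 5:
  L_0(u) = (u - 2)(u - 5) / 18
  L_1(u) = (u + 1)(u - 5) / -9
  L_2(u) = (u + 1)(u - 2) / 18
Then q(u) = 8·L_0(u) - 7·L_1(u) - 40·L_2(u).
Expanding and collecting terms gives q(u) = -u^2 - 4u + 5.
Evaluating at u = 0: q(0) = 5.

5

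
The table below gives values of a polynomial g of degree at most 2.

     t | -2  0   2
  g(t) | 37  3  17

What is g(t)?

g(t) = 6t^2 - 5t + 3

Write g(t) = at^2 + bt + c. Substituting each data point gives a linear system:
  4a - 2b + c = 37
  c = 3
  4a + 2b + c = 17
Solving the system yields a = 6, b = -5, c = 3.
So g(t) = 6t^2 - 5t + 3.
Check: g(2) = 17. ✓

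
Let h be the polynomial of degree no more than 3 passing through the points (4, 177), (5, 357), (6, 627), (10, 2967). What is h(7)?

1005

Write h(n) = an^3 + bn^2 + cn + d. Substituting each data point gives a linear system:
  64a + 16b + 4c + d = 177
  125a + 25b + 5c + d = 357
  216a + 36b + 6c + d = 627
  1000a + 100b + 10c + d = 2967
Solving the system yields a = 3, b = 0, c = -3, d = -3.
So h(n) = 3n³ - 3n - 3.
Then h(7) = 1005.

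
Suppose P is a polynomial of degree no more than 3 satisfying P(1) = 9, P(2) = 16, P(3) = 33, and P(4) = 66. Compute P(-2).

-12

Using the Lagrange interpolation formula with nodes 1, 2, 3, 4:
  L_0(s) = (s - 2)(s - 3)(s - 4) / -6
  L_1(s) = (s - 1)(s - 3)(s - 4) / 2
  L_2(s) = (s - 1)(s - 2)(s - 4) / -2
  L_3(s) = (s - 1)(s - 2)(s - 3) / 6
Then P(s) = 9·L_0(s) + 16·L_1(s) + 33·L_2(s) + 66·L_3(s).
Expanding and collecting terms gives P(s) = s^3 - s^2 + 3s + 6.
Evaluating at s = -2: P(-2) = -12.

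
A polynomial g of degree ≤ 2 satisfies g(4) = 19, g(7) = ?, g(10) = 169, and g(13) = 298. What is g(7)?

76

On equispaced nodes a degree-2 polynomial has vanishing third forward difference, so
  - g(4) + 3·g(7) - 3·g(10) + g(13) = 0.
Substituting the known values and solving for g(7):
  3·g(7) = 228
  g(7) = 76.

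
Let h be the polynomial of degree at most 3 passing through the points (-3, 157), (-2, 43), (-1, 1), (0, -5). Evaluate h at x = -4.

379

Forward differences of the values at x = -3, -2, -1, 0:
  h  : 157  43  1  -5
  Δ  : -114  -42  -6
  Δ^2: 72  36
  Δ^3: -36
The third differences are constant, confirming degree 3.
Interpolating (Newton forward form) and evaluating at x = -4 gives h(-4) = 379.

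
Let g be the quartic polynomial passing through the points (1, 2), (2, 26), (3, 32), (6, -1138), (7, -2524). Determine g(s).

g(s) = -2s^4 + 6s^3 + 5s^2 - 3s - 4

Write g(s) = as^4 + bs^3 + cs^2 + ds + e. Substituting each data point gives a linear system:
  a + b + c + d + e = 2
  16a + 8b + 4c + 2d + e = 26
  81a + 27b + 9c + 3d + e = 32
  1296a + 216b + 36c + 6d + e = -1138
  2401a + 343b + 49c + 7d + e = -2524
Solving the system yields a = -2, b = 6, c = 5, d = -3, e = -4.
So g(s) = -2s^4 + 6s^3 + 5s^2 - 3s - 4.
Check: g(1) = 2. ✓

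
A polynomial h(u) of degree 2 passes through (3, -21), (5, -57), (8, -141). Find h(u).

Using the Lagrange interpolation formula with nodes 3, 5, 8:
  L_0(u) = (u - 5)(u - 8) / 10
  L_1(u) = (u - 3)(u - 8) / -6
  L_2(u) = (u - 3)(u - 5) / 15
Then h(u) = -21·L_0(u) - 57·L_1(u) - 141·L_2(u).
Expanding and collecting terms gives h(u) = -2u^2 - 2u + 3.
Check: h(3) = -21. ✓

h(u) = -2u^2 - 2u + 3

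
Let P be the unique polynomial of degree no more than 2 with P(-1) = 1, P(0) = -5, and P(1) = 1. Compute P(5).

145

Using the Lagrange interpolation formula with nodes -1, 0, 1:
  L_0(n) = n(n - 1) / 2
  L_1(n) = (n + 1)(n - 1) / -1
  L_2(n) = (n + 1)n / 2
Then P(n) = 1·L_0(n) - 5·L_1(n) + 1·L_2(n).
Expanding and collecting terms gives P(n) = 6n^2 - 5.
Evaluating at n = 5: P(5) = 145.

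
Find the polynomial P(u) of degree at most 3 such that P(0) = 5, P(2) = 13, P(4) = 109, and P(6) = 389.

Using the Lagrange interpolation formula with nodes 0, 2, 4, 6:
  L_0(u) = (u - 2)(u - 4)(u - 6) / -48
  L_1(u) = u(u - 4)(u - 6) / 16
  L_2(u) = u(u - 2)(u - 6) / -16
  L_3(u) = u(u - 2)(u - 4) / 48
Then P(u) = 5·L_0(u) + 13·L_1(u) + 109·L_2(u) + 389·L_3(u).
Expanding and collecting terms gives P(u) = 2u^3 - u^2 - 2u + 5.
Check: P(6) = 389. ✓

P(u) = 2u^3 - u^2 - 2u + 5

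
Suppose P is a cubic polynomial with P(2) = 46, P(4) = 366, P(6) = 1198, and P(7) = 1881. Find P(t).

P(t) = 5t^3 + 4t^2 - 4t - 2

Using the Lagrange interpolation formula with nodes 2, 4, 6, 7:
  L_0(t) = (t - 4)(t - 6)(t - 7) / -40
  L_1(t) = (t - 2)(t - 6)(t - 7) / 12
  L_2(t) = (t - 2)(t - 4)(t - 7) / -8
  L_3(t) = (t - 2)(t - 4)(t - 6) / 15
Then P(t) = 46·L_0(t) + 366·L_1(t) + 1198·L_2(t) + 1881·L_3(t).
Expanding and collecting terms gives P(t) = 5t^3 + 4t^2 - 4t - 2.
Check: P(7) = 1881. ✓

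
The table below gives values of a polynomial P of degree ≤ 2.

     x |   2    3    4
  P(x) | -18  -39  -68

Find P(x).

P(x) = -4x^2 - x

Write P(x) = ax^2 + bx + c. Substituting each data point gives a linear system:
  4a + 2b + c = -18
  9a + 3b + c = -39
  16a + 4b + c = -68
Solving the system yields a = -4, b = -1, c = 0.
So P(x) = -4x^2 - x.
Check: P(2) = -18. ✓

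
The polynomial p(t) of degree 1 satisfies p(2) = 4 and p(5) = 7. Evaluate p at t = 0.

Using the Lagrange interpolation formula with nodes 2, 5:
  L_0(t) = (t - 5) / -3
  L_1(t) = (t - 2) / 3
Then p(t) = 4·L_0(t) + 7·L_1(t).
Expanding and collecting terms gives p(t) = t + 2.
Evaluating at t = 0: p(0) = 2.

2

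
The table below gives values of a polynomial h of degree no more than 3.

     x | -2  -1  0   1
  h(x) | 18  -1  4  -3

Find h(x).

h(x) = -6x^3 - 6x^2 + 5x + 4

Write h(x) = ax^3 + bx^2 + cx + d. Substituting each data point gives a linear system:
  -8a + 4b - 2c + d = 18
  -a + b - c + d = -1
  d = 4
  a + b + c + d = -3
Solving the system yields a = -6, b = -6, c = 5, d = 4.
So h(x) = -6x³ - 6x² + 5x + 4.
Check: h(0) = 4. ✓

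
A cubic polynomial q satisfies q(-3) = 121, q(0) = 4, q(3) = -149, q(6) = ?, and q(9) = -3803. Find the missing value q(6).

On equispaced nodes a degree-3 polynomial has vanishing fourth forward difference, so
  q(-3) - 4·q(0) + 6·q(3) - 4·q(6) + q(9) = 0.
Substituting the known values and solving for q(6):
  -4·q(6) = 4592
  q(6) = -1148.

-1148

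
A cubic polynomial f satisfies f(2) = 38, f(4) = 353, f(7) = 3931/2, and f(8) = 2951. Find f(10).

Using the Lagrange interpolation formula with nodes 2, 4, 7, 8:
  L_0(u) = (u - 4)(u - 7)(u - 8) / -60
  L_1(u) = (u - 2)(u - 7)(u - 8) / 24
  L_2(u) = (u - 2)(u - 4)(u - 8) / -15
  L_3(u) = (u - 2)(u - 4)(u - 7) / 24
Then f(u) = 38·L_0(u) + 353·L_1(u) + 3931/2·L_2(u) + 2951·L_3(u).
Expanding and collecting terms gives f(u) = 6u³ - 2u² + (3/2)u - 5.
Evaluating at u = 10: f(10) = 5810.

5810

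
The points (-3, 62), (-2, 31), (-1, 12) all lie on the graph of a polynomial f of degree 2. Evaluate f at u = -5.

Using the Lagrange interpolation formula with nodes -3, -2, -1:
  L_0(u) = (u + 2)(u + 1) / 2
  L_1(u) = (u + 3)(u + 1) / -1
  L_2(u) = (u + 3)(u + 2) / 2
Then f(u) = 62·L_0(u) + 31·L_1(u) + 12·L_2(u).
Expanding and collecting terms gives f(u) = 6u² - u + 5.
Evaluating at u = -5: f(-5) = 160.

160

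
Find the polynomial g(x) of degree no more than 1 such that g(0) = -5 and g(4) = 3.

g(x) = 2x - 5

Using the Lagrange interpolation formula with nodes 0, 4:
  L_0(x) = (x - 4) / -4
  L_1(x) = x / 4
Then g(x) = -5·L_0(x) + 3·L_1(x).
Expanding and collecting terms gives g(x) = 2x - 5.
Check: g(4) = 3. ✓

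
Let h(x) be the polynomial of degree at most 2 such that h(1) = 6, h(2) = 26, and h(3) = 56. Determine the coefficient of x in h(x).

Write h(x) = ax^2 + bx + c. Substituting each data point gives a linear system:
  a + b + c = 6
  4a + 2b + c = 26
  9a + 3b + c = 56
Solving the system yields a = 5, b = 5, c = -4.
So h(x) = 5x^2 + 5x - 4.
The coefficient of x is 5.

5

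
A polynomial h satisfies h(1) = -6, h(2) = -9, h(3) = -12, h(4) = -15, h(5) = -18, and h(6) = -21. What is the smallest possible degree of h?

Forward differences of the values at x = 1, 2, 3, 4, 5, 6:
  h  : -6  -9  -12  -15  -18  -21
  Δ  : -3  -3  -3  -3  -3
  Δ^2: 0  0  0  0
  Δ^3: 0  0  0
  Δ^4: 0  0
  Δ^5: 0
The first differences are constant (-3) and nonzero, while all higher differences vanish, so the minimal degree is 1.

1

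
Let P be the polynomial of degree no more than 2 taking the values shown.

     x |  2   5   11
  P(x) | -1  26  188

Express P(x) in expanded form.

Using the Lagrange interpolation formula with nodes 2, 5, 11:
  L_0(x) = (x - 5)(x - 11) / 27
  L_1(x) = (x - 2)(x - 11) / -18
  L_2(x) = (x - 2)(x - 5) / 54
Then P(x) = -1·L_0(x) + 26·L_1(x) + 188·L_2(x).
Expanding and collecting terms gives P(x) = 2x^2 - 5x + 1.
Check: P(11) = 188. ✓

P(x) = 2x^2 - 5x + 1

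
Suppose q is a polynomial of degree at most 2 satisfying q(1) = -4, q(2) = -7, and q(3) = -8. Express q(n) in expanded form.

Write q(n) = an^2 + bn + c. Substituting each data point gives a linear system:
  a + b + c = -4
  4a + 2b + c = -7
  9a + 3b + c = -8
Solving the system yields a = 1, b = -6, c = 1.
So q(n) = n² - 6n + 1.
Check: q(1) = -4. ✓

q(n) = n^2 - 6n + 1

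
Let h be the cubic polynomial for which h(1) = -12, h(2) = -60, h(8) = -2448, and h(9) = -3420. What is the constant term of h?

0

Write h(n) = an^3 + bn^2 + cn + d. Substituting each data point gives a linear system:
  a + b + c + d = -12
  8a + 4b + 2c + d = -60
  512a + 64b + 8c + d = -2448
  729a + 81b + 9c + d = -3420
Solving the system yields a = -4, b = -6, c = -2, d = 0.
So h(n) = -4n^3 - 6n^2 - 2n.
The constant term is 0.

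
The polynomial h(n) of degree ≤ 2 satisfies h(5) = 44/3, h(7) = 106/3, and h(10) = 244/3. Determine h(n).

h(n) = n^2 - (5/3)n - 2

Write h(n) = an^2 + bn + c. Substituting each data point gives a linear system:
  25a + 5b + c = 44/3
  49a + 7b + c = 106/3
  100a + 10b + c = 244/3
Solving the system yields a = 1, b = -5/3, c = -2.
So h(n) = n² - (5/3)n - 2.
Check: h(7) = 106/3. ✓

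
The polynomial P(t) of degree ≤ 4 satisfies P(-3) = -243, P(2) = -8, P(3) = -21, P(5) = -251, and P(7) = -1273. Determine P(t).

P(t) = -t^4 + 4t^3 - 5t^2 + t - 6

Write P(t) = at^4 + bt^3 + ct^2 + dt + e. Substituting each data point gives a linear system:
  81a - 27b + 9c - 3d + e = -243
  16a + 8b + 4c + 2d + e = -8
  81a + 27b + 9c + 3d + e = -21
  625a + 125b + 25c + 5d + e = -251
  2401a + 343b + 49c + 7d + e = -1273
Solving the system yields a = -1, b = 4, c = -5, d = 1, e = -6.
So P(t) = -t⁴ + 4t³ - 5t² + t - 6.
Check: P(3) = -21. ✓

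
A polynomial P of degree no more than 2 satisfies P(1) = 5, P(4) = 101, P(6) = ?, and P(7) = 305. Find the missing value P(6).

225

The 3 known points determine the degree-2 polynomial uniquely.
Write P(n) = an^2 + bn + c. Substituting each data point gives a linear system:
  a + b + c = 5
  16a + 4b + c = 101
  49a + 7b + c = 305
Solving the system yields a = 6, b = 2, c = -3.
So P(n) = 6n^2 + 2n - 3.
Then P(6) = 225.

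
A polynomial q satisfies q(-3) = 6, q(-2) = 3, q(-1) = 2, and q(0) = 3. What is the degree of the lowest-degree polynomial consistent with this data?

2

Forward differences of the values at u = -3, -2, -1, 0:
  q  : 6  3  2  3
  Δ  : -3  -1  1
  Δ^2: 2  2
  Δ^3: 0
The second differences are constant (2) and nonzero, while all higher differences vanish, so the minimal degree is 2.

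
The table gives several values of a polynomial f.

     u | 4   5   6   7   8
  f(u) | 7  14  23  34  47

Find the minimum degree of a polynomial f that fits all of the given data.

Forward differences of the values at u = 4, 5, 6, 7, 8:
  f  : 7  14  23  34  47
  Δ  : 7  9  11  13
  Δ^2: 2  2  2
  Δ^3: 0  0
  Δ^4: 0
The second differences are constant (2) and nonzero, while all higher differences vanish, so the minimal degree is 2.

2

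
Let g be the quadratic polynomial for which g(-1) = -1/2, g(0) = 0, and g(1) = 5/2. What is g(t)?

g(t) = t^2 + (3/2)t

Write g(t) = at^2 + bt + c. Substituting each data point gives a linear system:
  a - b + c = -1/2
  c = 0
  a + b + c = 5/2
Solving the system yields a = 1, b = 3/2, c = 0.
So g(t) = t^2 + (3/2)t.
Check: g(-1) = -1/2. ✓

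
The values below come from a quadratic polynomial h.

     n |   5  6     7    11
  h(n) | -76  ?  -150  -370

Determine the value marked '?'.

-110

The 3 known points determine the degree-2 polynomial uniquely.
Write h(n) = an^2 + bn + c. Substituting each data point gives a linear system:
  25a + 5b + c = -76
  49a + 7b + c = -150
  121a + 11b + c = -370
Solving the system yields a = -3, b = -1, c = 4.
So h(n) = -3n^2 - n + 4.
Then h(6) = -110.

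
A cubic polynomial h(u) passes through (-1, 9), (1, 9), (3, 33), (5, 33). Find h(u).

h(u) = -u^3 + 6u^2 + u + 3

Write h(u) = au^3 + bu^2 + cu + d. Substituting each data point gives a linear system:
  -a + b - c + d = 9
  a + b + c + d = 9
  27a + 9b + 3c + d = 33
  125a + 25b + 5c + d = 33
Solving the system yields a = -1, b = 6, c = 1, d = 3.
So h(u) = -u^3 + 6u^2 + u + 3.
Check: h(-1) = 9. ✓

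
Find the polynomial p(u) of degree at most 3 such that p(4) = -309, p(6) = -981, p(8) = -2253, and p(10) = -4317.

p(u) = -4u^3 - 3u^2 - 2u + 3

Using the Lagrange interpolation formula with nodes 4, 6, 8, 10:
  L_0(u) = (u - 6)(u - 8)(u - 10) / -48
  L_1(u) = (u - 4)(u - 8)(u - 10) / 16
  L_2(u) = (u - 4)(u - 6)(u - 10) / -16
  L_3(u) = (u - 4)(u - 6)(u - 8) / 48
Then p(u) = -309·L_0(u) - 981·L_1(u) - 2253·L_2(u) - 4317·L_3(u).
Expanding and collecting terms gives p(u) = -4u^3 - 3u^2 - 2u + 3.
Check: p(10) = -4317. ✓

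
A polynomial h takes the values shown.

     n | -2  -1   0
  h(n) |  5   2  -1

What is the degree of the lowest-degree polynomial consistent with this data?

1

Forward differences of the values at n = -2, -1, 0:
  h  : 5  2  -1
  Δ  : -3  -3
  Δ^2: 0
The first differences are constant (-3) and nonzero, while all higher differences vanish, so the minimal degree is 1.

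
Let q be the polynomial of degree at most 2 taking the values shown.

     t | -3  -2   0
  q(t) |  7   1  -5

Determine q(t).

q(t) = t^2 - t - 5

Write q(t) = at^2 + bt + c. Substituting each data point gives a linear system:
  9a - 3b + c = 7
  4a - 2b + c = 1
  c = -5
Solving the system yields a = 1, b = -1, c = -5.
So q(t) = t^2 - t - 5.
Check: q(-3) = 7. ✓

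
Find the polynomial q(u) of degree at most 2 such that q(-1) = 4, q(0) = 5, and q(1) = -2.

q(u) = -4u^2 - 3u + 5

Write q(u) = au^2 + bu + c. Substituting each data point gives a linear system:
  a - b + c = 4
  c = 5
  a + b + c = -2
Solving the system yields a = -4, b = -3, c = 5.
So q(u) = -4u² - 3u + 5.
Check: q(-1) = 4. ✓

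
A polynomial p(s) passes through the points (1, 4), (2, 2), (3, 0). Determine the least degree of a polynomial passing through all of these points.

1

Forward differences of the values at s = 1, 2, 3:
  p  : 4  2  0
  Δ  : -2  -2
  Δ^2: 0
The first differences are constant (-2) and nonzero, while all higher differences vanish, so the minimal degree is 1.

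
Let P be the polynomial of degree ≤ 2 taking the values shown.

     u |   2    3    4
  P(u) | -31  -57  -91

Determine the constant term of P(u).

-3

Write P(u) = au^2 + bu + c. Substituting each data point gives a linear system:
  4a + 2b + c = -31
  9a + 3b + c = -57
  16a + 4b + c = -91
Solving the system yields a = -4, b = -6, c = -3.
So P(u) = -4u^2 - 6u - 3.
The constant term is -3.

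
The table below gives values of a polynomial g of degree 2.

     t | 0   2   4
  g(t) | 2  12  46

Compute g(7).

142

Forward differences of the values at t = 0, 2, 4:
  g  : 2  12  46
  Δ  : 10  34
  Δ^2: 24
The second differences are constant, confirming degree 2.
Interpolating (Newton forward form) and evaluating at t = 7 gives g(7) = 142.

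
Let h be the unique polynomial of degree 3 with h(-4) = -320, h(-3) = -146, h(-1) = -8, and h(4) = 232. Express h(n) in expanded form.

Using the Lagrange interpolation formula with nodes -4, -3, -1, 4:
  L_0(n) = (n + 3)(n + 1)(n - 4) / -24
  L_1(n) = (n + 4)(n + 1)(n - 4) / 14
  L_2(n) = (n + 4)(n + 3)(n - 4) / -30
  L_3(n) = (n + 4)(n + 3)(n + 1) / 280
Then h(n) = -320·L_0(n) - 146·L_1(n) - 8·L_2(n) + 232·L_3(n).
Expanding and collecting terms gives h(n) = 4n^3 - 3n^2 + 5n + 4.
Check: h(-4) = -320. ✓

h(n) = 4n^3 - 3n^2 + 5n + 4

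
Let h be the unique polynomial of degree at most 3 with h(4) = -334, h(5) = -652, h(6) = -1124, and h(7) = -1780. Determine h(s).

h(s) = -5s^3 - 2s^2 + 5s - 2

Write h(s) = as^3 + bs^2 + cs + d. Substituting each data point gives a linear system:
  64a + 16b + 4c + d = -334
  125a + 25b + 5c + d = -652
  216a + 36b + 6c + d = -1124
  343a + 49b + 7c + d = -1780
Solving the system yields a = -5, b = -2, c = 5, d = -2.
So h(s) = -5s^3 - 2s^2 + 5s - 2.
Check: h(4) = -334. ✓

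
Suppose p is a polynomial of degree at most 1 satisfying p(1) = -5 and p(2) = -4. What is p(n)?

Write p(n) = an + b. Substituting each data point gives a linear system:
  a + b = -5
  2a + b = -4
Solving the system yields a = 1, b = -6.
So p(n) = n - 6.
Check: p(2) = -4. ✓

p(n) = n - 6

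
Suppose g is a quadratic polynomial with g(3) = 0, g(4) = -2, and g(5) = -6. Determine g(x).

g(x) = -x^2 + 5x - 6

Write g(x) = ax^2 + bx + c. Substituting each data point gives a linear system:
  9a + 3b + c = 0
  16a + 4b + c = -2
  25a + 5b + c = -6
Solving the system yields a = -1, b = 5, c = -6.
So g(x) = -x^2 + 5x - 6.
Check: g(3) = 0. ✓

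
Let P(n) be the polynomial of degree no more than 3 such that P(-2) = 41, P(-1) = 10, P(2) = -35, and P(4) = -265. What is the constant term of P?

Write P(n) = an^3 + bn^2 + cn + d. Substituting each data point gives a linear system:
  -8a + 4b - 2c + d = 41
  -a + b - c + d = 10
  8a + 4b + 2c + d = -35
  64a + 16b + 4c + d = -265
Solving the system yields a = -4, b = 0, c = -3, d = 3.
So P(n) = -4n^3 - 3n + 3.
The constant term is 3.

3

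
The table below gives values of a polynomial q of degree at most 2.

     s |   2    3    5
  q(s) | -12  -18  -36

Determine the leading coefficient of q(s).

-1

Write q(s) = as^2 + bs + c. Substituting each data point gives a linear system:
  4a + 2b + c = -12
  9a + 3b + c = -18
  25a + 5b + c = -36
Solving the system yields a = -1, b = -1, c = -6.
So q(s) = -s^2 - s - 6.
The leading coefficient is -1.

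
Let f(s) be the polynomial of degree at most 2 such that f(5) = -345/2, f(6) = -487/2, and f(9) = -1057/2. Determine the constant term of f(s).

5/2

Write f(s) = as^2 + bs + c. Substituting each data point gives a linear system:
  25a + 5b + c = -345/2
  36a + 6b + c = -487/2
  81a + 9b + c = -1057/2
Solving the system yields a = -6, b = -5, c = 5/2.
So f(s) = -6s² - 5s + 5/2.
The constant term is 5/2.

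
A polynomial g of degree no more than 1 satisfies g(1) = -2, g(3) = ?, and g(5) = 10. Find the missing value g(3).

The 2 known points determine the degree-1 polynomial uniquely.
Write g(n) = an + b. Substituting each data point gives a linear system:
  a + b = -2
  5a + b = 10
Solving the system yields a = 3, b = -5.
So g(n) = 3n - 5.
Then g(3) = 4.

4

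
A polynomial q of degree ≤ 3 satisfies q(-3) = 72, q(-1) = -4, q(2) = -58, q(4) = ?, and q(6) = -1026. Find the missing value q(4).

-334

The 4 known points determine the degree-3 polynomial uniquely.
Write q(u) = au^3 + bu^2 + cu + d. Substituting each data point gives a linear system:
  -27a + 9b - 3c + d = 72
  -a + b - c + d = -4
  8a + 4b + 2c + d = -58
  216a + 36b + 6c + d = -1026
Solving the system yields a = -4, b = -4, c = -2, d = -6.
So q(u) = -4u^3 - 4u^2 - 2u - 6.
Then q(4) = -334.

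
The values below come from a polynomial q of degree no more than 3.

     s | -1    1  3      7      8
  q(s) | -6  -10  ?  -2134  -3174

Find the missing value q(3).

The 4 known points determine the degree-3 polynomial uniquely.
Write q(s) = as^3 + bs^2 + cs + d. Substituting each data point gives a linear system:
  -a + b - c + d = -6
  a + b + c + d = -10
  343a + 49b + 7c + d = -2134
  512a + 64b + 8c + d = -3174
Solving the system yields a = -6, b = -2, c = 4, d = -6.
So q(s) = -6s³ - 2s² + 4s - 6.
Then q(3) = -174.

-174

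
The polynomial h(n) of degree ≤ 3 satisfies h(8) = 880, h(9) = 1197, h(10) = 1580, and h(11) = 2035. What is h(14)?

3892

Write h(n) = an^3 + bn^2 + cn + d. Substituting each data point gives a linear system:
  512a + 64b + 8c + d = 880
  729a + 81b + 9c + d = 1197
  1000a + 100b + 10c + d = 1580
  1331a + 121b + 11c + d = 2035
Solving the system yields a = 1, b = 6, c = -2, d = 0.
So h(n) = n^3 + 6n^2 - 2n.
Then h(14) = 3892.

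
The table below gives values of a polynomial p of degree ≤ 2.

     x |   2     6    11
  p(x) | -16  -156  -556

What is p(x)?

p(x) = -5x^2 + 5x - 6

Write p(x) = ax^2 + bx + c. Substituting each data point gives a linear system:
  4a + 2b + c = -16
  36a + 6b + c = -156
  121a + 11b + c = -556
Solving the system yields a = -5, b = 5, c = -6.
So p(x) = -5x² + 5x - 6.
Check: p(11) = -556. ✓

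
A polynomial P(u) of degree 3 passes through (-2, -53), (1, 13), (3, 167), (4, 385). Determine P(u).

Using the Lagrange interpolation formula with nodes -2, 1, 3, 4:
  L_0(u) = (u - 1)(u - 3)(u - 4) / -90
  L_1(u) = (u + 2)(u - 3)(u - 4) / 18
  L_2(u) = (u + 2)(u - 1)(u - 4) / -10
  L_3(u) = (u + 2)(u - 1)(u - 3) / 18
Then P(u) = -53·L_0(u) + 13·L_1(u) + 167·L_2(u) + 385·L_3(u).
Expanding and collecting terms gives P(u) = 6u^3 - u^2 + 3u + 5.
Check: P(1) = 13. ✓

P(u) = 6u^3 - u^2 + 3u + 5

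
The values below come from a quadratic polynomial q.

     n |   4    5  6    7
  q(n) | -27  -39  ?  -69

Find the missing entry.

The 3 known points determine the degree-2 polynomial uniquely.
Write q(n) = an^2 + bn + c. Substituting each data point gives a linear system:
  16a + 4b + c = -27
  25a + 5b + c = -39
  49a + 7b + c = -69
Solving the system yields a = -1, b = -3, c = 1.
So q(n) = -n^2 - 3n + 1.
Then q(6) = -53.

-53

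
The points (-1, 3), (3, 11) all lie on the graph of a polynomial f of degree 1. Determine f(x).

Using the Lagrange interpolation formula with nodes -1, 3:
  L_0(x) = (x - 3) / -4
  L_1(x) = (x + 1) / 4
Then f(x) = 3·L_0(x) + 11·L_1(x).
Expanding and collecting terms gives f(x) = 2x + 5.
Check: f(-1) = 3. ✓

f(x) = 2x + 5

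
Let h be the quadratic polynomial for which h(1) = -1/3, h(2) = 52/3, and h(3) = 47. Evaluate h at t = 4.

266/3

Using the Lagrange interpolation formula with nodes 1, 2, 3:
  L_0(t) = (t - 2)(t - 3) / 2
  L_1(t) = (t - 1)(t - 3) / -1
  L_2(t) = (t - 1)(t - 2) / 2
Then h(t) = -1/3·L_0(t) + 52/3·L_1(t) + 47·L_2(t).
Expanding and collecting terms gives h(t) = 6t^2 - (1/3)t - 6.
Evaluating at t = 4: h(4) = 266/3.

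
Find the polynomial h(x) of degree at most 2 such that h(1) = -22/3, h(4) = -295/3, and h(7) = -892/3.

h(x) = -6x^2 - (1/3)x - 1

Write h(x) = ax^2 + bx + c. Substituting each data point gives a linear system:
  a + b + c = -22/3
  16a + 4b + c = -295/3
  49a + 7b + c = -892/3
Solving the system yields a = -6, b = -1/3, c = -1.
So h(x) = -6x^2 - (1/3)x - 1.
Check: h(7) = -892/3. ✓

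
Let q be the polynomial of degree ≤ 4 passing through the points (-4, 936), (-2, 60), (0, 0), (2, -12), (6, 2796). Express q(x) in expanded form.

Using the Lagrange interpolation formula with nodes -4, -2, 0, 2, 6:
  L_0(x) = (x + 2)x(x - 2)(x - 6) / 480
  L_1(x) = (x + 4)x(x - 2)(x - 6) / -128
  L_2(x) = (x + 4)(x + 2)(x - 2)(x - 6) / 96
  L_3(x) = (x + 4)(x + 2)x(x - 6) / -192
  L_4(x) = (x + 4)(x + 2)x(x - 2) / 1920
Then q(x) = 936·L_0(x) + 60·L_1(x) + 0·L_2(x) - 12·L_3(x) + 2796·L_4(x).
Expanding and collecting terms gives q(x) = 3x⁴ - 4x³ - 6x² - 2x.
Check: q(2) = -12. ✓

q(x) = 3x^4 - 4x^3 - 6x^2 - 2x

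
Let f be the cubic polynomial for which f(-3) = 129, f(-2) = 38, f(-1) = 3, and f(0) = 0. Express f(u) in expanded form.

f(u) = -4u^3 + 4u^2 + 5u

Write f(u) = au^3 + bu^2 + cu + d. Substituting each data point gives a linear system:
  -27a + 9b - 3c + d = 129
  -8a + 4b - 2c + d = 38
  -a + b - c + d = 3
  d = 0
Solving the system yields a = -4, b = 4, c = 5, d = 0.
So f(u) = -4u^3 + 4u^2 + 5u.
Check: f(-3) = 129. ✓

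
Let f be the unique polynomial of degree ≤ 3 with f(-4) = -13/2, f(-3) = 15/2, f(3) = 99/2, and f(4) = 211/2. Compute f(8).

1379/2

Write f(x) = ax^3 + bx^2 + cx + d. Substituting each data point gives a linear system:
  -64a + 16b - 4c + d = -13/2
  -27a + 9b - 3c + d = 15/2
  27a + 9b + 3c + d = 99/2
  64a + 16b + 4c + d = 211/2
Solving the system yields a = 1, b = 3, c = -2, d = 3/2.
So f(x) = x³ + 3x² - 2x + 3/2.
Then f(8) = 1379/2.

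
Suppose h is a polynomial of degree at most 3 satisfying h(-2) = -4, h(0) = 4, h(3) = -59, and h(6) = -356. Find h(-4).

4

Write h(u) = au^3 + bu^2 + cu + d. Substituting each data point gives a linear system:
  -8a + 4b - 2c + d = -4
  d = 4
  27a + 9b + 3c + d = -59
  216a + 36b + 6c + d = -356
Solving the system yields a = -1, b = -4, c = 0, d = 4.
So h(u) = -u³ - 4u² + 4.
Then h(-4) = 4.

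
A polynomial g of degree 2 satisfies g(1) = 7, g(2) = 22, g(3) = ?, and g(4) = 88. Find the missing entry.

On equispaced nodes a degree-2 polynomial has vanishing third forward difference, so
  - g(1) + 3·g(2) - 3·g(3) + g(4) = 0.
Substituting the known values and solving for g(3):
  -3·g(3) = -147
  g(3) = 49.

49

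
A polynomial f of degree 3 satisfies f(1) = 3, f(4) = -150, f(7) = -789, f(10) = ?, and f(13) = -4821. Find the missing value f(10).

The 4 known points determine the degree-3 polynomial uniquely.
Write f(t) = at^3 + bt^2 + ct + d. Substituting each data point gives a linear system:
  a + b + c + d = 3
  64a + 16b + 4c + d = -150
  343a + 49b + 7c + d = -789
  2197a + 169b + 13c + d = -4821
Solving the system yields a = -2, b = -3, c = 6, d = 2.
So f(t) = -2t^3 - 3t^2 + 6t + 2.
Then f(10) = -2238.

-2238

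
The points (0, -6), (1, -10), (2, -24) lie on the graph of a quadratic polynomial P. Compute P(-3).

-54

Forward differences of the values at n = 0, 1, 2:
  P  : -6  -10  -24
  Δ  : -4  -14
  Δ^2: -10
The second differences are constant, confirming degree 2.
Interpolating (Newton forward form) and evaluating at n = -3 gives P(-3) = -54.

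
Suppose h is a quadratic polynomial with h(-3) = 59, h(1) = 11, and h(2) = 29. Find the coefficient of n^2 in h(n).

Write h(n) = an^2 + bn + c. Substituting each data point gives a linear system:
  9a - 3b + c = 59
  a + b + c = 11
  4a + 2b + c = 29
Solving the system yields a = 6, b = 0, c = 5.
So h(n) = 6n^2 + 5.
The leading coefficient is 6.

6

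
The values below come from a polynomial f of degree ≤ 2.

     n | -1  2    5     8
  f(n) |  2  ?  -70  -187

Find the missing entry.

The 3 known points determine the degree-2 polynomial uniquely.
Write f(n) = an^2 + bn + c. Substituting each data point gives a linear system:
  a - b + c = 2
  25a + 5b + c = -70
  64a + 8b + c = -187
Solving the system yields a = -3, b = 0, c = 5.
So f(n) = -3n^2 + 5.
Then f(2) = -7.

-7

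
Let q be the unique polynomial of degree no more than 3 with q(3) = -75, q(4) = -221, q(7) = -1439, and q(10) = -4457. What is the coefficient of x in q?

4

Write q(x) = ax^3 + bx^2 + cx + d. Substituting each data point gives a linear system:
  27a + 9b + 3c + d = -75
  64a + 16b + 4c + d = -221
  343a + 49b + 7c + d = -1439
  1000a + 100b + 10c + d = -4457
Solving the system yields a = -5, b = 5, c = 4, d = 3.
So q(x) = -5x^3 + 5x^2 + 4x + 3.
The coefficient of x is 4.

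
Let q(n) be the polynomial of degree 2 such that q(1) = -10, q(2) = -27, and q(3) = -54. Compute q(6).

Forward differences of the values at n = 1, 2, 3:
  q  : -10  -27  -54
  Δ  : -17  -27
  Δ^2: -10
The second differences are constant, confirming degree 2.
Interpolating (Newton forward form) and evaluating at n = 6 gives q(6) = -195.

-195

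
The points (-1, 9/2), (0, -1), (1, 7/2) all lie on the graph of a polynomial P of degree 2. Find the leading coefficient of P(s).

Write P(s) = as^2 + bs + c. Substituting each data point gives a linear system:
  a - b + c = 9/2
  c = -1
  a + b + c = 7/2
Solving the system yields a = 5, b = -1/2, c = -1.
So P(s) = 5s^2 - (1/2)s - 1.
The leading coefficient is 5.

5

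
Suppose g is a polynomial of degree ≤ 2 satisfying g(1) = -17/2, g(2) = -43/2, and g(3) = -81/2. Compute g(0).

Using the Lagrange interpolation formula with nodes 1, 2, 3:
  L_0(t) = (t - 2)(t - 3) / 2
  L_1(t) = (t - 1)(t - 3) / -1
  L_2(t) = (t - 1)(t - 2) / 2
Then g(t) = -17/2·L_0(t) - 43/2·L_1(t) - 81/2·L_2(t).
Expanding and collecting terms gives g(t) = -3t² - 4t - 3/2.
Evaluating at t = 0: g(0) = -3/2.

-3/2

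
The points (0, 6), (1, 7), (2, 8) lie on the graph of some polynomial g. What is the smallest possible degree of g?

1

Forward differences of the values at s = 0, 1, 2:
  g  : 6  7  8
  Δ  : 1  1
  Δ^2: 0
The first differences are constant (1) and nonzero, while all higher differences vanish, so the minimal degree is 1.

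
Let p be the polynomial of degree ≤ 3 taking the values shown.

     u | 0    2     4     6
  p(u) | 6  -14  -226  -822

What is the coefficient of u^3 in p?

Write p(u) = au^3 + bu^2 + cu + d. Substituting each data point gives a linear system:
  d = 6
  8a + 4b + 2c + d = -14
  64a + 16b + 4c + d = -226
  216a + 36b + 6c + d = -822
Solving the system yields a = -4, b = 0, c = 6, d = 6.
So p(u) = -4u^3 + 6u + 6.
The leading coefficient is -4.

-4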